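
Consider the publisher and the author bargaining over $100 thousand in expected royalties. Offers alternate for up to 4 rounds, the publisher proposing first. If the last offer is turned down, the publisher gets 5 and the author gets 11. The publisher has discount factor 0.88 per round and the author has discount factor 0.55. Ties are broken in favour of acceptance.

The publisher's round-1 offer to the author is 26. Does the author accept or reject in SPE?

Reject

Work out the author's continuation value if the offer is rejected.
Round 4 (the author proposes): the publisher gets 5 if talks fail, so the author offers 5 and keeps 95.
Round 3 (the publisher proposes): the author can get 95 next round, worth 0.55 × 95 = 52.25 now; the publisher offers that and keeps 47.75.
Round 2 (the author proposes): the publisher can get 47.75 next round, worth 0.88 × 47.75 = 42.02 now, so the author offers 42.02, keeping 57.98.
So by rejecting in round 1, the author gets 57.98 next round, worth 0.55 × 57.98 = 31.889 now.
Offer 26 < 31.889, so the author rejects.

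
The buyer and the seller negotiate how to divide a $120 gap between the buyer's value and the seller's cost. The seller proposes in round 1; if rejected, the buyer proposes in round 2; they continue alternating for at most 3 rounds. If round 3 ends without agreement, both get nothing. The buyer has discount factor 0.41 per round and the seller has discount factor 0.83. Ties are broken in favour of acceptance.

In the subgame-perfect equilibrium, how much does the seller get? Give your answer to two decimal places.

Round 3 (the seller proposes): rejection yields 0 for the buyer; the seller offers 0 and keeps 120.
Round 2 (the buyer proposes): the seller can get 120 next round, worth 0.83 × 120 = 99.6 now; the buyer offers that and keeps 20.4.
Round 1 (the seller proposes): the buyer can get 20.4 next round, worth 0.41 × 20.4 = 8.364 now; the seller offers that and keeps 111.636.

111.64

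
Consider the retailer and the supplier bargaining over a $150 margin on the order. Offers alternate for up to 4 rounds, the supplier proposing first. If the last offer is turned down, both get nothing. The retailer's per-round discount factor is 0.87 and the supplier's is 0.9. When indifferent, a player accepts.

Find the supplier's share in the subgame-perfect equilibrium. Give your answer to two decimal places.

34.77

Round 4 (the retailer proposes): rejection yields 0 for the supplier; the retailer offers 0 and keeps 150.
Round 3 (the supplier proposes): the retailer can get 150 next round, worth 0.87 × 150 = 130.5 now, so the supplier offers 130.5, keeping 19.5.
Round 2 (the retailer proposes): the supplier can get 19.5 next round, worth 0.9 × 19.5 = 17.55 now. The retailer offers 17.55 and keeps 150 − 17.55 = 132.45.
Round 1 (the supplier proposes): the retailer can get 132.45 next round, worth 0.87 × 132.45 = 115.2315 now, so the supplier offers 115.2315, keeping 34.7685.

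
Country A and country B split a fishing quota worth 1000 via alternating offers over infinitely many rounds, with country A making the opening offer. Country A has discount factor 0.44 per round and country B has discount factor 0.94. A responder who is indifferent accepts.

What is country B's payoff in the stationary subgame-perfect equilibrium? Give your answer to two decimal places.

897.68

Let x be country A's share when country A proposes and y be country B's share when country B proposes.
Country B accepts iff offered ≥ 0.94·y, so x = 1000 − 0.94y. Symmetrically y = 1000 − 0.44x.
Substituting: x = 1000 − 0.94(1000 − 0.44x), giving x(1 − 0.44·0.94) = 1000(1 − 0.94).
So x = 1000 × 0.06 / 0.5864 ≈ 102.3192, and country B receives 1000 − x ≈ 897.6808.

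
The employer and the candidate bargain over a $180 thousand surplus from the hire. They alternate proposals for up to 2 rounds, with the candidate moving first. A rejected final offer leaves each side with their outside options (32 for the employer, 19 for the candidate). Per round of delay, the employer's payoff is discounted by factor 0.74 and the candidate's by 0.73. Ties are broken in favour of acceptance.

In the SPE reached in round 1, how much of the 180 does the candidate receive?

Round 2 (the employer proposes): the candidate gets 19 if talks fail, so the employer offers 19 and keeps 161.
Round 1 (the candidate proposes): the employer can get 161 next round, worth 0.74 × 161 = 119.14 now. The candidate offers 119.14 and keeps 180 − 119.14 = 60.86.

60.86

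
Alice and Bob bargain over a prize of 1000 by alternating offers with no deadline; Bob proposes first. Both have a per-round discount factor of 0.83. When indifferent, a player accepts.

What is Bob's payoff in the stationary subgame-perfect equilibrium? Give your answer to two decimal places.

In a stationary SPE each proposer offers the other exactly their discounted continuation value.
If Bob keeps x when proposing and Alice keeps y when proposing, then x = 1000 − 0.83y and y = 1000 − 0.83x.
Solving: x = 1000(1 − 0.83) / (1 − 0.83·0.83) = 170 / 0.3111 ≈ 546.4481.
Alice gets 1000 − 546.4481 ≈ 453.5519.

546.45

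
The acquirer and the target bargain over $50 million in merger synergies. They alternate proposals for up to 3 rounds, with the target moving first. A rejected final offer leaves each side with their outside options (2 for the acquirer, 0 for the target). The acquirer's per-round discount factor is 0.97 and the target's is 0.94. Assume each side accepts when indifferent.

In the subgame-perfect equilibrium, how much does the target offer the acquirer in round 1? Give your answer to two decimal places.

4.73

Round 3 (the target proposes): the acquirer gets 2 if talks fail, so the target offers 2 and keeps 48.
Round 2 (the acquirer proposes): the target can get 48 next round, worth 0.94 × 48 = 45.12 now; the acquirer offers that and keeps 4.88.
Round 1 (the target proposes): the acquirer can get 4.88 next round, worth 0.97 × 4.88 = 4.7336 now. The target offers 4.7336 and keeps 50 − 4.7336 = 45.2664.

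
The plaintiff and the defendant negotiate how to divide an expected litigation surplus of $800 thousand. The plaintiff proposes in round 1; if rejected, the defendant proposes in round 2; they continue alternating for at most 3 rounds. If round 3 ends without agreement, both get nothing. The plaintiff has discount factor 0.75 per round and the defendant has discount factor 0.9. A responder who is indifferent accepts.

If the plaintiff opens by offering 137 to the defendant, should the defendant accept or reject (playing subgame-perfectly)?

Reject

Work out the defendant's continuation value if the offer is rejected.
Round 3 (the plaintiff proposes): the defendant will accept anything ≥ 0, so the plaintiff offers 0 and keeps 800.
Round 2 (the defendant proposes): the plaintiff can get 800 next round, worth 0.75 × 800 = 600 now. The defendant offers 600 and keeps 800 − 600 = 200.
So by rejecting in round 1, the defendant gets 200 next round, worth 0.9 × 200 = 180 now.
Offer 137 < 180, so the defendant rejects.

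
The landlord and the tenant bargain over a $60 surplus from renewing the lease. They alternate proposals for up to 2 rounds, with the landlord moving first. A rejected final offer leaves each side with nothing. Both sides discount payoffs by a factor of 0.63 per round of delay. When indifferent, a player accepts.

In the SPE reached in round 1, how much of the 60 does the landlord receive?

Round 2 (the tenant proposes): the landlord will accept anything ≥ 0, so the tenant offers 0 and keeps 60.
Round 1 (the landlord proposes): the tenant can get 60 next round, worth 0.63 × 60 = 37.8 now; the landlord offers that and keeps 22.2.

22.2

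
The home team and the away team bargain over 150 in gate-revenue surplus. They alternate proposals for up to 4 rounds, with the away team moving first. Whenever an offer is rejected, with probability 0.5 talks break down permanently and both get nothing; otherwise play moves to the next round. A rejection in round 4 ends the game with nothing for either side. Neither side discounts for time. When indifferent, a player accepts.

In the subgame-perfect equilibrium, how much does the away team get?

93.75

Round 4 (the home team proposes): the away team will accept anything ≥ 0, so the home team offers 0 and keeps 150.
Round 3 (the away team proposes): rejecting gives the home team an expected 0.5 × 150 = 75. The away team offers 75 and keeps 150 − 75 = 75.
Round 2 (the home team proposes): rejecting gives the away team an expected 0.5 × 75 = 37.5. The home team offers 37.5 and keeps 150 − 37.5 = 112.5.
Round 1 (the away team proposes): rejecting gives the home team an expected 0.5 × 112.5 = 56.25, so the away team offers 56.25, keeping 93.75.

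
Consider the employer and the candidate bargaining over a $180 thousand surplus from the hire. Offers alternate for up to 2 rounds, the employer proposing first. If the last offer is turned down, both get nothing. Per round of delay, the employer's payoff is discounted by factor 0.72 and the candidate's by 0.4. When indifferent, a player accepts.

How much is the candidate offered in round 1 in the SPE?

72

Round 2 (the candidate proposes): rejection yields 0 for the employer; the candidate offers 0 and keeps 180.
Round 1 (the employer proposes): the candidate can get 180 next round, worth 0.4 × 180 = 72 now; the employer offers that and keeps 108.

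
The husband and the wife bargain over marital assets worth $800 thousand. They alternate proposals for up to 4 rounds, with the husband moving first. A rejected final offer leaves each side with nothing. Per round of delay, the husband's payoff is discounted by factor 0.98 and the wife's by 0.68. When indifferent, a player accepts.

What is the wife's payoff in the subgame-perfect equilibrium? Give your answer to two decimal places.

373.40

Round 4 (the wife proposes): the husband will accept anything ≥ 0, so the wife offers 0 and keeps 800.
Round 3 (the husband proposes): the wife can get 800 next round, worth 0.68 × 800 = 544 now, so the husband offers 544, keeping 256.
Round 2 (the wife proposes): the husband can get 256 next round, worth 0.98 × 256 = 250.88 now, so the wife offers 250.88, keeping 549.12.
Round 1 (the husband proposes): the wife can get 549.12 next round, worth 0.68 × 549.12 = 373.4016 now; the husband offers that and keeps 426.5984.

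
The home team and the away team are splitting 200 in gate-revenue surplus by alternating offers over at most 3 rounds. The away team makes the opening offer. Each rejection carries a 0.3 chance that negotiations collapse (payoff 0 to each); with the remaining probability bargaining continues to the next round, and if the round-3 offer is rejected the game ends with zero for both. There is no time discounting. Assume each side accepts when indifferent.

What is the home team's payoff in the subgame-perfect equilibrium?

42

Round 3 (the away team proposes): rejection yields 0 for the home team; the away team offers 0 and keeps 200.
Round 2 (the home team proposes): rejecting gives the away team an expected 0.7 × 200 = 140. The home team offers 140 and keeps 200 − 140 = 60.
Round 1 (the away team proposes): rejecting gives the home team an expected 0.7 × 60 = 42. The away team offers 42 and keeps 200 − 42 = 158.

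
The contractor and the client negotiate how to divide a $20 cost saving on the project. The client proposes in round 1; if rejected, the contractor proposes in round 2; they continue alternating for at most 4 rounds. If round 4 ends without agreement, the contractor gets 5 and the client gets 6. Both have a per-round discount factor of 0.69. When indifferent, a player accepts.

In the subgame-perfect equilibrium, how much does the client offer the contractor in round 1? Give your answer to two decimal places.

Work backward from the last round.
Round 4 (the contractor proposes): the client gets 6 if talks fail, so the contractor offers 6 and keeps 14.
Round 3 (the client proposes): the contractor can get 14 next round, worth 0.69 × 14 = 9.66 now; the client offers that and keeps 10.34.
Round 2 (the contractor proposes): the client can get 10.34 next round, worth 0.69 × 10.34 = 7.1346 now; the contractor offers that and keeps 12.8654.
Round 1 (the client proposes): the contractor can get 12.8654 next round, worth 0.69 × 12.8654 = 8.877126 now; the client offers that and keeps 11.122874.

8.88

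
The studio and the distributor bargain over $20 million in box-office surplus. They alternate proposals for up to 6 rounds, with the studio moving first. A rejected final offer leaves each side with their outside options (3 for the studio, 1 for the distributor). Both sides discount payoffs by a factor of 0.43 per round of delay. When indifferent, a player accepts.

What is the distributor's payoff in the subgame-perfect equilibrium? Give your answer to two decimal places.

Round 6 (the distributor proposes): the studio gets 3 if talks fail, so the distributor offers 3 and keeps 17.
Round 5 (the studio proposes): the distributor can get 17 next round, worth 0.43 × 17 = 7.31 now, so the studio offers 7.31, keeping 12.69.
Round 4 (the distributor proposes): the studio can get 12.69 next round, worth 0.43 × 12.69 = 5.4567 now; the distributor offers that and keeps 14.5433.
Round 3 (the studio proposes): the distributor can get 14.5433 next round, worth 0.43 × 14.5433 = 6.253619 now, so the studio offers 6.253619, keeping 13.746381.
Round 2 (the distributor proposes): the studio can get 13.746381 next round, worth 0.43 × 13.746381 = 5.91094383 now. The distributor offers 5.91094383 and keeps 20 − 5.91094383 = 14.08905617.
Round 1 (the studio proposes): the distributor can get 14.08905617 next round, worth 0.43 × 14.08905617 = 6.0582941531 now; the studio offers that and keeps 13.9417058469.

6.06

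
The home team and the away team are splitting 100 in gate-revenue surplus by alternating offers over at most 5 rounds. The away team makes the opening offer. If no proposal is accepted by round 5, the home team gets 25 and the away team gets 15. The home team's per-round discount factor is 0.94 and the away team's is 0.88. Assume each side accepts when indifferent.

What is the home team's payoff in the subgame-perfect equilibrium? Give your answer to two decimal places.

Work backward from the last round.
Round 5 (the away team proposes): the home team gets 25 if talks fail, so the away team offers 25 and keeps 75.
Round 4 (the home team proposes): the away team can get 75 next round, worth 0.88 × 75 = 66 now; the home team offers that and keeps 34.
Round 3 (the away team proposes): the home team can get 34 next round, worth 0.94 × 34 = 31.96 now, so the away team offers 31.96, keeping 68.04.
Round 2 (the home team proposes): the away team can get 68.04 next round, worth 0.88 × 68.04 = 59.8752 now. The home team offers 59.8752 and keeps 100 − 59.8752 = 40.1248.
Round 1 (the away team proposes): the home team can get 40.1248 next round, worth 0.94 × 40.1248 = 37.717312 now. The away team offers 37.717312 and keeps 100 − 37.717312 = 62.282688.

37.72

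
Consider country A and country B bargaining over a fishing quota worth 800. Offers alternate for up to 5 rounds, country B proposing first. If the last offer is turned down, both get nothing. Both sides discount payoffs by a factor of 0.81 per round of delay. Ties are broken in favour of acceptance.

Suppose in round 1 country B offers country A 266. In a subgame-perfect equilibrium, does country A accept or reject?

Work out country A's continuation value if the offer is rejected.
Round 5 (country B proposes): country A will accept anything ≥ 0, so country B offers 0 and keeps 800.
Round 4 (country A proposes): country B can get 800 next round, worth 0.81 × 800 = 648 now. Country A offers 648 and keeps 800 − 648 = 152.
Round 3 (country B proposes): country A can get 152 next round, worth 0.81 × 152 = 123.12 now; country B offers that and keeps 676.88.
Round 2 (country A proposes): country B can get 676.88 next round, worth 0.81 × 676.88 = 548.2728 now. Country A offers 548.2728 and keeps 800 − 548.2728 = 251.7272.
So by rejecting in round 1, country A gets 251.7272 next round, worth 0.81 × 251.7272 = 203.899032 now.
Offer 266 ≥ 203.899032, so country A accepts.

Accept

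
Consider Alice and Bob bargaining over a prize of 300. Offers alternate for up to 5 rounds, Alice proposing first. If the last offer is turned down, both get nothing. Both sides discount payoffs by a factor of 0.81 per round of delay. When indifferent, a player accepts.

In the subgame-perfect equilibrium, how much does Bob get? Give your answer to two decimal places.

Solve by backward induction from round 5.
Round 5 (Alice proposes): Bob will accept anything ≥ 0, so Alice offers 0 and keeps 300.
Round 4 (Bob proposes): Alice can get 300 next round, worth 0.81 × 300 = 243 now, so Bob offers 243, keeping 57.
Round 3 (Alice proposes): Bob can get 57 next round, worth 0.81 × 57 = 46.17 now; Alice offers that and keeps 253.83.
Round 2 (Bob proposes): Alice can get 253.83 next round, worth 0.81 × 253.83 = 205.6023 now. Bob offers 205.6023 and keeps 300 − 205.6023 = 94.3977.
Round 1 (Alice proposes): Bob can get 94.3977 next round, worth 0.81 × 94.3977 = 76.462137 now. Alice offers 76.462137 and keeps 300 − 76.462137 = 223.537863.

76.46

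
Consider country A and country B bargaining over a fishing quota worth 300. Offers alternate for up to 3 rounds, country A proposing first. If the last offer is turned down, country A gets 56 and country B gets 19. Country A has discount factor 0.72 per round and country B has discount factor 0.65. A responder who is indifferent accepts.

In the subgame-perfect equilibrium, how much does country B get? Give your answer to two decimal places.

Round 3 (country A proposes): country B gets 19 if talks fail, so country A offers 19 and keeps 281.
Round 2 (country B proposes): country A can get 281 next round, worth 0.72 × 281 = 202.32 now; country B offers that and keeps 97.68.
Round 1 (country A proposes): country B can get 97.68 next round, worth 0.65 × 97.68 = 63.492 now; country A offers that and keeps 236.508.

63.49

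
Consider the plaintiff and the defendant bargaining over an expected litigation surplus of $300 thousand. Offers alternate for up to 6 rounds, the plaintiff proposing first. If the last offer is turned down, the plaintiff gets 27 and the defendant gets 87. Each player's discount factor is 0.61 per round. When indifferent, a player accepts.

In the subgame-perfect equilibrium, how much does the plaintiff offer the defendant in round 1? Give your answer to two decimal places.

120.98

Round 6 (the defendant proposes): the plaintiff gets 27 if talks fail, so the defendant offers 27 and keeps 273.
Round 5 (the plaintiff proposes): the defendant can get 273 next round, worth 0.61 × 273 = 166.53 now; the plaintiff offers that and keeps 133.47.
Round 4 (the defendant proposes): the plaintiff can get 133.47 next round, worth 0.61 × 133.47 = 81.4167 now. The defendant offers 81.4167 and keeps 300 − 81.4167 = 218.5833.
Round 3 (the plaintiff proposes): the defendant can get 218.5833 next round, worth 0.61 × 218.5833 = 133.335813 now, so the plaintiff offers 133.335813, keeping 166.664187.
Round 2 (the defendant proposes): the plaintiff can get 166.664187 next round, worth 0.61 × 166.664187 = 101.66515407 now, so the defendant offers 101.66515407, keeping 198.33484593.
Round 1 (the plaintiff proposes): the defendant can get 198.33484593 next round, worth 0.61 × 198.33484593 = 120.9842560173 now; the plaintiff offers that and keeps 179.0157439827.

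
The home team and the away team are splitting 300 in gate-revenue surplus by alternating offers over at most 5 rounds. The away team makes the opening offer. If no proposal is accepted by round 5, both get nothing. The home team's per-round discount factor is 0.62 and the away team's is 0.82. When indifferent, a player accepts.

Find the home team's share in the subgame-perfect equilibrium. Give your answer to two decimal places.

50.50

Round 5 (the away team proposes): the home team will accept anything ≥ 0, so the away team offers 0 and keeps 300.
Round 4 (the home team proposes): the away team can get 300 next round, worth 0.82 × 300 = 246 now, so the home team offers 246, keeping 54.
Round 3 (the away team proposes): the home team can get 54 next round, worth 0.62 × 54 = 33.48 now. The away team offers 33.48 and keeps 300 − 33.48 = 266.52.
Round 2 (the home team proposes): the away team can get 266.52 next round, worth 0.82 × 266.52 = 218.5464 now; the home team offers that and keeps 81.4536.
Round 1 (the away team proposes): the home team can get 81.4536 next round, worth 0.62 × 81.4536 = 50.501232 now. The away team offers 50.501232 and keeps 300 − 50.501232 = 249.498768.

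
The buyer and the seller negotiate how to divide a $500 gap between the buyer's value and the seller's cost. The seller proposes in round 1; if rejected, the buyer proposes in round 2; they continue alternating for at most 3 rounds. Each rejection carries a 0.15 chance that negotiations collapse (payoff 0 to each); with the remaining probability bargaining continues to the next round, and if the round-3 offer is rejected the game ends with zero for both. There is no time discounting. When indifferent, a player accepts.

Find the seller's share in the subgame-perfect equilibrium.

By backward induction:
Round 3 (the seller proposes): the buyer will accept anything ≥ 0, so the seller offers 0 and keeps 500.
Round 2 (the buyer proposes): rejecting gives the seller an expected 0.85 × 500 = 425; the buyer offers that and keeps 75.
Round 1 (the seller proposes): rejecting gives the buyer an expected 0.85 × 75 = 63.75. The seller offers 63.75 and keeps 500 − 63.75 = 436.25.

436.25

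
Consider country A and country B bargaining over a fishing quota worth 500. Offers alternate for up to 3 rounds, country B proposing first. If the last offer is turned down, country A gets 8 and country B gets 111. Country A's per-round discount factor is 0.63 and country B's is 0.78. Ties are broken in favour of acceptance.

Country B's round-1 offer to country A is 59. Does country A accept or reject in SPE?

Round 3 (country B proposes): country A gets 8 if talks fail, so country B offers 8 and keeps 492.
Round 2 (country A proposes): country B can get 492 next round, worth 0.78 × 492 = 383.76 now. Country A offers 383.76 and keeps 500 − 383.76 = 116.24.
So by rejecting in round 1, country A gets 116.24 next round, worth 0.63 × 116.24 = 73.2312 now.
Offer 59 < 73.2312, so country A rejects.

Reject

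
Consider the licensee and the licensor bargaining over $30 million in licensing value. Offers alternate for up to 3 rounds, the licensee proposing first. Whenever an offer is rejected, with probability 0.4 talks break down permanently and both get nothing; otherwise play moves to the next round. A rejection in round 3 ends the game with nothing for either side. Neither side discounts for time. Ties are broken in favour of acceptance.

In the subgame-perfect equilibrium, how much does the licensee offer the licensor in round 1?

By backward induction:
Round 3 (the licensee proposes): the licensor will accept anything ≥ 0, so the licensee offers 0 and keeps 30.
Round 2 (the licensor proposes): rejecting gives the licensee an expected 0.6 × 30 = 18. The licensor offers 18 and keeps 30 − 18 = 12.
Round 1 (the licensee proposes): rejecting gives the licensor an expected 0.6 × 12 = 7.2, so the licensee offers 7.2, keeping 22.8.

7.2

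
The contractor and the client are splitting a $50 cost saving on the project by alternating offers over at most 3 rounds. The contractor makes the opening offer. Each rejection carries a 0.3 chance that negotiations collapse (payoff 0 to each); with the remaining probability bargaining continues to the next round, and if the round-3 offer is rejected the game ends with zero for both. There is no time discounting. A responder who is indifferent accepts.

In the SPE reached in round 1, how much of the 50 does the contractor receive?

Round 3 (the contractor proposes): the client will accept anything ≥ 0, so the contractor offers 0 and keeps 50.
Round 2 (the client proposes): rejecting gives the contractor an expected 0.7 × 50 = 35; the client offers that and keeps 15.
Round 1 (the contractor proposes): rejecting gives the client an expected 0.7 × 15 = 10.5, so the contractor offers 10.5, keeping 39.5.

39.5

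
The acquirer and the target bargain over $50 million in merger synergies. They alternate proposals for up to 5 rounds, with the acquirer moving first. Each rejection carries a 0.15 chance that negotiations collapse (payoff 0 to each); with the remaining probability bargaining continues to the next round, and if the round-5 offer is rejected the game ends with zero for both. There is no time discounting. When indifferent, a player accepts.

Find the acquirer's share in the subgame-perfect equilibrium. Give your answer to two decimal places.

39.02

Round 5 (the acquirer proposes): rejection yields 0 for the target; the acquirer offers 0 and keeps 50.
Round 4 (the target proposes): rejecting gives the acquirer an expected 0.85 × 50 = 42.5, so the target offers 42.5, keeping 7.5.
Round 3 (the acquirer proposes): rejecting gives the target an expected 0.85 × 7.5 = 6.375; the acquirer offers that and keeps 43.625.
Round 2 (the target proposes): rejecting gives the acquirer an expected 0.85 × 43.625 = 37.08125, so the target offers 37.08125, keeping 12.91875.
Round 1 (the acquirer proposes): rejecting gives the target an expected 0.85 × 12.91875 = 10.9809375; the acquirer offers that and keeps 39.0190625.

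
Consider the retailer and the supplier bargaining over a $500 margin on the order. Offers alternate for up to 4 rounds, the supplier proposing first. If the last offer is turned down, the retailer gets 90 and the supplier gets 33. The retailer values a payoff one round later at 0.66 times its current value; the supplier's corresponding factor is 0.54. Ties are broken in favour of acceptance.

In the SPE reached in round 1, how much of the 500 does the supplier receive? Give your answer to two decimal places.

238.35

Round 4 (the retailer proposes): the supplier gets 33 if talks fail, so the retailer offers 33 and keeps 467.
Round 3 (the supplier proposes): the retailer can get 467 next round, worth 0.66 × 467 = 308.22 now; the supplier offers that and keeps 191.78.
Round 2 (the retailer proposes): the supplier can get 191.78 next round, worth 0.54 × 191.78 = 103.5612 now. The retailer offers 103.5612 and keeps 500 − 103.5612 = 396.4388.
Round 1 (the supplier proposes): the retailer can get 396.4388 next round, worth 0.66 × 396.4388 = 261.649608 now, so the supplier offers 261.649608, keeping 238.350392.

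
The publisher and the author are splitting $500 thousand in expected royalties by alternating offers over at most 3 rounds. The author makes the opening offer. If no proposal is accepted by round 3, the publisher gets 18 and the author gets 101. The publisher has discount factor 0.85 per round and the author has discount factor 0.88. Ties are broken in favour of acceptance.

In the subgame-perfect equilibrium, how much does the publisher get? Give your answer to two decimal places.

64.46

Round 3 (the author proposes): the publisher gets 18 if talks fail, so the author offers 18 and keeps 482.
Round 2 (the publisher proposes): the author can get 482 next round, worth 0.88 × 482 = 424.16 now. The publisher offers 424.16 and keeps 500 − 424.16 = 75.84.
Round 1 (the author proposes): the publisher can get 75.84 next round, worth 0.85 × 75.84 = 64.464 now; the author offers that and keeps 435.536.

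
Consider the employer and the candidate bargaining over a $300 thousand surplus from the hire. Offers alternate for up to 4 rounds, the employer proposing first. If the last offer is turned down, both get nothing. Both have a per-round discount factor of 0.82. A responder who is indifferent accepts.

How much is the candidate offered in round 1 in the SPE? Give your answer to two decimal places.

Work backward from the last round.
Round 4 (the candidate proposes): the employer will accept anything ≥ 0, so the candidate offers 0 and keeps 300.
Round 3 (the employer proposes): the candidate can get 300 next round, worth 0.82 × 300 = 246 now, so the employer offers 246, keeping 54.
Round 2 (the candidate proposes): the employer can get 54 next round, worth 0.82 × 54 = 44.28 now; the candidate offers that and keeps 255.72.
Round 1 (the employer proposes): the candidate can get 255.72 next round, worth 0.82 × 255.72 = 209.6904 now. The employer offers 209.6904 and keeps 300 − 209.6904 = 90.3096.

209.69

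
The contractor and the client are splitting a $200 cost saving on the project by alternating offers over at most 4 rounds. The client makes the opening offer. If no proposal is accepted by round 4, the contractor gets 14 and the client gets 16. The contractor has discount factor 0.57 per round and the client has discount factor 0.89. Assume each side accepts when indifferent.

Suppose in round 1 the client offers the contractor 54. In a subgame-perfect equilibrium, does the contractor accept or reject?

Reject

Work out the contractor's continuation value if the offer is rejected.
Round 4 (the contractor proposes): the client gets 16 if talks fail, so the contractor offers 16 and keeps 184.
Round 3 (the client proposes): the contractor can get 184 next round, worth 0.57 × 184 = 104.88 now, so the client offers 104.88, keeping 95.12.
Round 2 (the contractor proposes): the client can get 95.12 next round, worth 0.89 × 95.12 = 84.6568 now. The contractor offers 84.6568 and keeps 200 − 84.6568 = 115.3432.
So by rejecting in round 1, the contractor gets 115.3432 next round, worth 0.57 × 115.3432 = 65.745624 now.
Offer 54 < 65.745624, so the contractor rejects.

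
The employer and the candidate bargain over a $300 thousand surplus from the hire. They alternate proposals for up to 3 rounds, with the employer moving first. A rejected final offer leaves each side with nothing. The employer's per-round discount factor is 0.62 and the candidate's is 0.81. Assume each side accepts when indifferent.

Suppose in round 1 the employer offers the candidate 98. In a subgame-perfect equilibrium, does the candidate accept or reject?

Accept

Round 3 (the employer proposes): rejection yields 0 for the candidate; the employer offers 0 and keeps 300.
Round 2 (the candidate proposes): the employer can get 300 next round, worth 0.62 × 300 = 186 now; the candidate offers that and keeps 114.
So by rejecting in round 1, the candidate gets 114 next round, worth 0.81 × 114 = 92.34 now.
Offer 98 ≥ 92.34, so the candidate accepts.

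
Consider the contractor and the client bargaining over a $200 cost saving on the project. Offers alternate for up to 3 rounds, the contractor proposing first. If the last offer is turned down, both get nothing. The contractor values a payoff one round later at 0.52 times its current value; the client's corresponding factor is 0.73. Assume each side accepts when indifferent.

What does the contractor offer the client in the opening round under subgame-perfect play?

70.08

Round 3 (the contractor proposes): the client will accept anything ≥ 0, so the contractor offers 0 and keeps 200.
Round 2 (the client proposes): the contractor can get 200 next round, worth 0.52 × 200 = 104 now, so the client offers 104, keeping 96.
Round 1 (the contractor proposes): the client can get 96 next round, worth 0.73 × 96 = 70.08 now. The contractor offers 70.08 and keeps 200 − 70.08 = 129.92.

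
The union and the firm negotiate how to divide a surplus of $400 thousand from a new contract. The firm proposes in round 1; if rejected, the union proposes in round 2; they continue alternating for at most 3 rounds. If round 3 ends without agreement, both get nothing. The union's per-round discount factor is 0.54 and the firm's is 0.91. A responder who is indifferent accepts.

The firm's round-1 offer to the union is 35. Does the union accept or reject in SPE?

Accept

Work out the union's continuation value if the offer is rejected.
Round 3 (the firm proposes): the union will accept anything ≥ 0, so the firm offers 0 and keeps 400.
Round 2 (the union proposes): the firm can get 400 next round, worth 0.91 × 400 = 364 now; the union offers that and keeps 36.
So by rejecting in round 1, the union gets 36 next round, worth 0.54 × 36 = 19.44 now.
Offer 35 ≥ 19.44, so the union accepts.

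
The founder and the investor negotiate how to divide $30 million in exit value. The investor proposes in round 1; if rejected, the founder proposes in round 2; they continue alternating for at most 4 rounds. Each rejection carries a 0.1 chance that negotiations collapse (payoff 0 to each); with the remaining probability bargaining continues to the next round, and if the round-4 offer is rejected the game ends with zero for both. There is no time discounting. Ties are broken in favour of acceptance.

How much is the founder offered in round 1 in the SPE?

24.57

Round 4 (the founder proposes): rejection yields 0 for the investor; the founder offers 0 and keeps 30.
Round 3 (the investor proposes): rejecting gives the founder an expected 0.9 × 30 = 27; the investor offers that and keeps 3.
Round 2 (the founder proposes): rejecting gives the investor an expected 0.9 × 3 = 2.7, so the founder offers 2.7, keeping 27.3.
Round 1 (the investor proposes): rejecting gives the founder an expected 0.9 × 27.3 = 24.57; the investor offers that and keeps 5.43.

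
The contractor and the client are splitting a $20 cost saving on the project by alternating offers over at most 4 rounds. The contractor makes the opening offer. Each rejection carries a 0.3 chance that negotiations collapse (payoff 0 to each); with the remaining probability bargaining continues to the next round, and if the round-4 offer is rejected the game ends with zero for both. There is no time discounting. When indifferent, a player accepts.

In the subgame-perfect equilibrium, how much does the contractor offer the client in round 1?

By backward induction:
Round 4 (the client proposes): the contractor will accept anything ≥ 0, so the client offers 0 and keeps 20.
Round 3 (the contractor proposes): rejecting gives the client an expected 0.7 × 20 = 14. The contractor offers 14 and keeps 20 − 14 = 6.
Round 2 (the client proposes): rejecting gives the contractor an expected 0.7 × 6 = 4.2; the client offers that and keeps 15.8.
Round 1 (the contractor proposes): rejecting gives the client an expected 0.7 × 15.8 = 11.06, so the contractor offers 11.06, keeping 8.94.

11.06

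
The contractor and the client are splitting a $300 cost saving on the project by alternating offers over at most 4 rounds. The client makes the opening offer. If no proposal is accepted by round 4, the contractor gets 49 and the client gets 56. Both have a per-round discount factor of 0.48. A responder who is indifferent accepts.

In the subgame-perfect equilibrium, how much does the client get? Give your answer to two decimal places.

Round 4 (the contractor proposes): the client gets 56 if talks fail, so the contractor offers 56 and keeps 244.
Round 3 (the client proposes): the contractor can get 244 next round, worth 0.48 × 244 = 117.12 now, so the client offers 117.12, keeping 182.88.
Round 2 (the contractor proposes): the client can get 182.88 next round, worth 0.48 × 182.88 = 87.7824 now. The contractor offers 87.7824 and keeps 300 − 87.7824 = 212.2176.
Round 1 (the client proposes): the contractor can get 212.2176 next round, worth 0.48 × 212.2176 = 101.864448 now, so the client offers 101.864448, keeping 198.135552.

198.14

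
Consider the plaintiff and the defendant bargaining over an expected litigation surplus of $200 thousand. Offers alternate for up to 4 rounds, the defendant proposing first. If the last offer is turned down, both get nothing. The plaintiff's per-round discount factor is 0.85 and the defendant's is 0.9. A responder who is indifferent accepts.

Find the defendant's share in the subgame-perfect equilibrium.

Round 4 (the plaintiff proposes): the defendant will accept anything ≥ 0, so the plaintiff offers 0 and keeps 200.
Round 3 (the defendant proposes): the plaintiff can get 200 next round, worth 0.85 × 200 = 170 now; the defendant offers that and keeps 30.
Round 2 (the plaintiff proposes): the defendant can get 30 next round, worth 0.9 × 30 = 27 now; the plaintiff offers that and keeps 173.
Round 1 (the defendant proposes): the plaintiff can get 173 next round, worth 0.85 × 173 = 147.05 now; the defendant offers that and keeps 52.95.

52.95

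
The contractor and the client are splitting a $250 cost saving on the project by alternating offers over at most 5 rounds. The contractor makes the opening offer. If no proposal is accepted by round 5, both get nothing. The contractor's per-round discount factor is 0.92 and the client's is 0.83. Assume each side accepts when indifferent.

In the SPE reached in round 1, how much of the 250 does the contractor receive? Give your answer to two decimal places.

220.72

Round 5 (the contractor proposes): rejection yields 0 for the client; the contractor offers 0 and keeps 250.
Round 4 (the client proposes): the contractor can get 250 next round, worth 0.92 × 250 = 230 now; the client offers that and keeps 20.
Round 3 (the contractor proposes): the client can get 20 next round, worth 0.83 × 20 = 16.6 now; the contractor offers that and keeps 233.4.
Round 2 (the client proposes): the contractor can get 233.4 next round, worth 0.92 × 233.4 = 214.728 now, so the client offers 214.728, keeping 35.272.
Round 1 (the contractor proposes): the client can get 35.272 next round, worth 0.83 × 35.272 = 29.27576 now. The contractor offers 29.27576 and keeps 250 − 29.27576 = 220.72424.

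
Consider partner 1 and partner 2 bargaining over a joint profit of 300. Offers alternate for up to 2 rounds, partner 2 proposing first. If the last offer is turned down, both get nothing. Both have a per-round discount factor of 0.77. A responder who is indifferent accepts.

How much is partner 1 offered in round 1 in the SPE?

Solve by backward induction from round 2.
Round 2 (partner 1 proposes): partner 2 will accept anything ≥ 0, so partner 1 offers 0 and keeps 300.
Round 1 (partner 2 proposes): partner 1 can get 300 next round, worth 0.77 × 300 = 231 now, so partner 2 offers 231, keeping 69.

231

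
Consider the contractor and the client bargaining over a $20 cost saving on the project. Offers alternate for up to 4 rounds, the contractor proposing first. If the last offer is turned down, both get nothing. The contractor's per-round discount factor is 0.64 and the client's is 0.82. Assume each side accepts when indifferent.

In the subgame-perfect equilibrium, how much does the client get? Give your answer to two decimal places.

Round 4 (the client proposes): the contractor will accept anything ≥ 0, so the client offers 0 and keeps 20.
Round 3 (the contractor proposes): the client can get 20 next round, worth 0.82 × 20 = 16.4 now, so the contractor offers 16.4, keeping 3.6.
Round 2 (the client proposes): the contractor can get 3.6 next round, worth 0.64 × 3.6 = 2.304 now, so the client offers 2.304, keeping 17.696.
Round 1 (the contractor proposes): the client can get 17.696 next round, worth 0.82 × 17.696 = 14.51072 now, so the contractor offers 14.51072, keeping 5.48928.

14.51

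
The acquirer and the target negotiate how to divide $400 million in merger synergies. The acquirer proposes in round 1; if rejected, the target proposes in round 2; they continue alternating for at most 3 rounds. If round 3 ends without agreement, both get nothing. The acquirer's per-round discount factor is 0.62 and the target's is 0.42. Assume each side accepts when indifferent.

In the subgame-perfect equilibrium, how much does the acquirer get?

Solve by backward induction from round 3.
Round 3 (the acquirer proposes): rejection yields 0 for the target; the acquirer offers 0 and keeps 400.
Round 2 (the target proposes): the acquirer can get 400 next round, worth 0.62 × 400 = 248 now. The target offers 248 and keeps 400 − 248 = 152.
Round 1 (the acquirer proposes): the target can get 152 next round, worth 0.42 × 152 = 63.84 now, so the acquirer offers 63.84, keeping 336.16.

336.16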